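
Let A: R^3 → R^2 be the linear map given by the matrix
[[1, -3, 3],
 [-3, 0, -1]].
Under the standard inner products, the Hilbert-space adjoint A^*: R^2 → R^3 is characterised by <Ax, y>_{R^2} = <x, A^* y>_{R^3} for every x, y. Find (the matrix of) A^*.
A^* = A^T =
[[1, -3],
 [-3, 0],
 [3, -1]]

For real matrices with standard dot products, the defining identity <Ax, y> = <x, A^* y> gives (Ax)^T y = x^T (A^*) y, i.e. x^T A^T y = x^T (A^*) y. Since this holds for all x, y, we must have A^* = A^T. Therefore
A^* =
[[1, -3],
 [-3, 0],
 [3, -1]].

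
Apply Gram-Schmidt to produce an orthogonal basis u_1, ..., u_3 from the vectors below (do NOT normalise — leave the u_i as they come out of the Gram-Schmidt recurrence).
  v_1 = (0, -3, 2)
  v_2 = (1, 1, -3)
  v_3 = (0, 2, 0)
Orthogonal basis:
  u_1 = (0, -3, 2)
  u_2 = (1, -14/13, -21/13)
  u_3 = (14/31, 4/31, 6/31)

Apply the Gram-Schmidt recurrence
  u_1 = v_1
  u_i = v_i − Σ_{j<i} ((v_i · u_j) / (u_j · u_j)) · u_j.

Step by step this gives:
  u_1 = (0, -3, 2)
  u_2 = (1, -14/13, -21/13)
  u_3 = (14/31, 4/31, 6/31)

Orthogonality check:
  u_2 · u_1 = 0 (should be 0)
  u_3 · u_1 = 0 (should be 0)
  u_3 · u_2 = 0 (should be 0)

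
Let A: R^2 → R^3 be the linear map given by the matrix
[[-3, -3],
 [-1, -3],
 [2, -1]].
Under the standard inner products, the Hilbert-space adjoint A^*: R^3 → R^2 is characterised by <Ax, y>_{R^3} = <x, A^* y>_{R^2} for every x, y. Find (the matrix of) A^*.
A^* = A^T =
[[-3, -1, 2],
 [-3, -3, -1]]

For real matrices with standard dot products, the defining identity <Ax, y> = <x, A^* y> gives (Ax)^T y = x^T (A^*) y, i.e. x^T A^T y = x^T (A^*) y. Since this holds for all x, y, we must have A^* = A^T. Therefore
A^* =
[[-3, -1, 2],
 [-3, -3, -1]].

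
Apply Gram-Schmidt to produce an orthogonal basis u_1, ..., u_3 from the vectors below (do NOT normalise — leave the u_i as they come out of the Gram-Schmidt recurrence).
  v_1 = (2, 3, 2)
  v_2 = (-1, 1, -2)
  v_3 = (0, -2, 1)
Orthogonal basis:
  u_1 = (2, 3, 2)
  u_2 = (-11/17, 26/17, -28/17)
  u_3 = (-8/93, 2/93, 5/93)

Apply the Gram-Schmidt recurrence
  u_1 = v_1
  u_i = v_i − Σ_{j<i} ((v_i · u_j) / (u_j · u_j)) · u_j.

Step by step this gives:
  u_1 = (2, 3, 2)
  u_2 = (-11/17, 26/17, -28/17)
  u_3 = (-8/93, 2/93, 5/93)

Orthogonality check:
  u_2 · u_1 = 0 (should be 0)
  u_3 · u_1 = 0 (should be 0)
  u_3 · u_2 = 0 (should be 0)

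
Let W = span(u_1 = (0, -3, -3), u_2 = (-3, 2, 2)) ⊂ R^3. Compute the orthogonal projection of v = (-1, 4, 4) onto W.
proj_W(v) = (-1, 4, 4)

Set up U = [u_1 | ... | u_2] ∈ R^(3×2). The projector onto W = col(U) is P = U (U^T U)^(-1) U^T.
Compute U^T U =
  [18, -12]
  [-12, 17],
and U^T v = (-24, 19).
Solve U^T U · c = U^T v for the coefficients: c = (-10/9, 1/3). The projection is proj_W(v) = U c.
Check: (v - proj_W(v)) · u_1 = 0  (should be 0).
Check: (v - proj_W(v)) · u_2 = 0  (should be 0).
Result: proj_W(v) = (-1, 4, 4).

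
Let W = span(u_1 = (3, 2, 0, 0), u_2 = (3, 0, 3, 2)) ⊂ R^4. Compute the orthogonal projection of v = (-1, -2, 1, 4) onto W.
proj_W(v) = (-177/205, -452/205, 501/205, 334/205)

Set up U = [u_1 | ... | u_2] ∈ R^(4×2). The projector onto W = col(U) is P = U (U^T U)^(-1) U^T.
Compute U^T U =
  [13, 9]
  [9, 22],
and U^T v = (-7, 8).
Solve U^T U · c = U^T v for the coefficients: c = (-226/205, 167/205). The projection is proj_W(v) = U c.
Check: (v - proj_W(v)) · u_1 = 0  (should be 0).
Check: (v - proj_W(v)) · u_2 = 0  (should be 0).
Result: proj_W(v) = (-177/205, -452/205, 501/205, 334/205).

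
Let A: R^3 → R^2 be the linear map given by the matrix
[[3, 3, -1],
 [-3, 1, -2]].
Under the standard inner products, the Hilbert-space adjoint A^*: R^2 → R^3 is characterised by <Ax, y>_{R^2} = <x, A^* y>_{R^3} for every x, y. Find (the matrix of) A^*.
A^* = A^T =
[[3, -3],
 [3, 1],
 [-1, -2]]

For real matrices with standard dot products, the defining identity <Ax, y> = <x, A^* y> gives (Ax)^T y = x^T (A^*) y, i.e. x^T A^T y = x^T (A^*) y. Since this holds for all x, y, we must have A^* = A^T. Therefore
A^* =
[[3, -3],
 [3, 1],
 [-1, -2]].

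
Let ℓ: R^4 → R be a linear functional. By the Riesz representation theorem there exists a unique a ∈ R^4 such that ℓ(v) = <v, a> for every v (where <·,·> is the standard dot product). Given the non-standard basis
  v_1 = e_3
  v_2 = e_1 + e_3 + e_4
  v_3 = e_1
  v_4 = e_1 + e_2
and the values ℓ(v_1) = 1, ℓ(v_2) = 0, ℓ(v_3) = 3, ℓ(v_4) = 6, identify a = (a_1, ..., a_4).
a = (3, 3, 1, -4)

Write a = (a_1, ..., a_4) in the standard basis. For each basis vector v_i, ℓ(v_i) = <v_i, a> is a linear equation in the a_j's. Collect the n equations into a matrix system V a = ℓ, where row i of V is v_i (expressed in the standard basis). Since V is invertible (lower-triangular with 1s on the diagonal, up to permutation), solve by back-substitution:
  V =
[[0, 0, 1, 0],
 [1, 0, 1, 1],
 [1, 0, 0, 0],
 [1, 1, 0, 0]]
  V a = (1, 0, 3, 6)
Solving gives a = (3, 3, 1, -4).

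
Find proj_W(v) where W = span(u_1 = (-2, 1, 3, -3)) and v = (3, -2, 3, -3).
proj_W(v) = (-20/23, 10/23, 30/23, -30/23)

Set up U = [u_1 | ... | u_1] ∈ R^(4×1). The projector onto W = col(U) is P = U (U^T U)^(-1) U^T.
Compute U^T U =
  [23],
and U^T v = (10).
Solve U^T U · c = U^T v for the coefficients: c = (10/23). The projection is proj_W(v) = U c.
Check: (v - proj_W(v)) · u_1 = 0  (should be 0).
Result: proj_W(v) = (-20/23, 10/23, 30/23, -30/23).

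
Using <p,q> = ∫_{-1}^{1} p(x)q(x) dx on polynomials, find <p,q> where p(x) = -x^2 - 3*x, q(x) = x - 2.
<p,q> = -2/3

Expand the product: p(x)·q(x) = -x^3 - x^2 + 6*x.
∫_{-1}^{1} of each monomial x^k gives [2/(k+1) if k even, 0 if k odd]. Integrating term-by-term (or equivalently evaluating the antiderivative F(x) = -x^4/4 - x^3/3 + 3*x^2 at the endpoints):
  F(1) − F(−1) = 29/12 − (37/12) = -2/3.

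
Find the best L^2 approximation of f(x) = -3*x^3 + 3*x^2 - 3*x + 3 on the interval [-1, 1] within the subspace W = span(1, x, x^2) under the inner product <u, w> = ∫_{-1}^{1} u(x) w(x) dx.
g(x) = 3*x^2 - 24*x/5 + 3

The best approximation g ∈ W is the orthogonal projection of f onto W. Writing g = a_0 + a_1 x + a_2 x^2, the coefficients solve the normal equations G · a = b where
  G_{ij} = <φ_i, φ_j> and b_i = <f, φ_i>, with φ_0 = 1, φ_1 = x, φ_2 = x^2.
G =
  [2, 0, 2/3]
  [0, 2/3, 0]
  [2/3, 0, 2/5],
b = (8, -16/5, 16/5).
Solving gives a_0 = 3, a_1 = -24/5, a_2 = 3, so
  g(x) = 3*x^2 - 24*x/5 + 3.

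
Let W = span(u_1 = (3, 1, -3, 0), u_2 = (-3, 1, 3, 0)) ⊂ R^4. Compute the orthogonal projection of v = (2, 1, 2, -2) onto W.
proj_W(v) = (0, 1, 0, 0)

Set up U = [u_1 | ... | u_2] ∈ R^(4×2). The projector onto W = col(U) is P = U (U^T U)^(-1) U^T.
Compute U^T U =
  [19, -17]
  [-17, 19],
and U^T v = (1, 1).
Solve U^T U · c = U^T v for the coefficients: c = (1/2, 1/2). The projection is proj_W(v) = U c.
Check: (v - proj_W(v)) · u_1 = 0  (should be 0).
Check: (v - proj_W(v)) · u_2 = 0  (should be 0).
Result: proj_W(v) = (0, 1, 0, 0).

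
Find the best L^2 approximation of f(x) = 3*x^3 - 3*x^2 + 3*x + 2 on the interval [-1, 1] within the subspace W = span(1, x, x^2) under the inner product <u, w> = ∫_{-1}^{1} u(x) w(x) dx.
g(x) = -3*x^2 + 24*x/5 + 2

The best approximation g ∈ W is the orthogonal projection of f onto W. Writing g = a_0 + a_1 x + a_2 x^2, the coefficients solve the normal equations G · a = b where
  G_{ij} = <φ_i, φ_j> and b_i = <f, φ_i>, with φ_0 = 1, φ_1 = x, φ_2 = x^2.
G =
  [2, 0, 2/3]
  [0, 2/3, 0]
  [2/3, 0, 2/5],
b = (2, 16/5, 2/15).
Solving gives a_0 = 2, a_1 = 24/5, a_2 = -3, so
  g(x) = -3*x^2 + 24*x/5 + 2.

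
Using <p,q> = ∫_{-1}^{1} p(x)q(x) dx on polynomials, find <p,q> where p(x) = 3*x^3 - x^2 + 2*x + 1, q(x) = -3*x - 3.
<p,q> = -58/5

Expand the product: p(x)·q(x) = -9*x^4 - 6*x^3 - 3*x^2 - 9*x - 3.
∫_{-1}^{1} of each monomial x^k gives [2/(k+1) if k even, 0 if k odd]. Integrating term-by-term (or equivalently evaluating the antiderivative F(x) = -9*x^5/5 - 3*x^4/2 - x^3 - 9*x^2/2 - 3*x at the endpoints):
  F(1) − F(−1) = -59/5 − (-1/5) = -58/5.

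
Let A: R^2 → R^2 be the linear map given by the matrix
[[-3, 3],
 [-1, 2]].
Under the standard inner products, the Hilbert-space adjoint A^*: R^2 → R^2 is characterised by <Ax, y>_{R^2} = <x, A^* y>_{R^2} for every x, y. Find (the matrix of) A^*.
A^* = A^T =
[[-3, -1],
 [3, 2]]

For real matrices with standard dot products, the defining identity <Ax, y> = <x, A^* y> gives (Ax)^T y = x^T (A^*) y, i.e. x^T A^T y = x^T (A^*) y. Since this holds for all x, y, we must have A^* = A^T. Therefore
A^* =
[[-3, -1],
 [3, 2]].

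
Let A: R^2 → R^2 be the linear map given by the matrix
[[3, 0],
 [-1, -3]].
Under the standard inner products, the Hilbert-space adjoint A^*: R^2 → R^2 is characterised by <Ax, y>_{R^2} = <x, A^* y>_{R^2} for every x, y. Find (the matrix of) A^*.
A^* = A^T =
[[3, -1],
 [0, -3]]

For real matrices with standard dot products, the defining identity <Ax, y> = <x, A^* y> gives (Ax)^T y = x^T (A^*) y, i.e. x^T A^T y = x^T (A^*) y. Since this holds for all x, y, we must have A^* = A^T. Therefore
A^* =
[[3, -1],
 [0, -3]].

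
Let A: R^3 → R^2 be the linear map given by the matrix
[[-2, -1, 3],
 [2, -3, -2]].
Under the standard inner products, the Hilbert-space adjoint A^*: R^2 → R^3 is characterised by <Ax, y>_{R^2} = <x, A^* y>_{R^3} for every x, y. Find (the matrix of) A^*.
A^* = A^T =
[[-2, 2],
 [-1, -3],
 [3, -2]]

For real matrices with standard dot products, the defining identity <Ax, y> = <x, A^* y> gives (Ax)^T y = x^T (A^*) y, i.e. x^T A^T y = x^T (A^*) y. Since this holds for all x, y, we must have A^* = A^T. Therefore
A^* =
[[-2, 2],
 [-1, -3],
 [3, -2]].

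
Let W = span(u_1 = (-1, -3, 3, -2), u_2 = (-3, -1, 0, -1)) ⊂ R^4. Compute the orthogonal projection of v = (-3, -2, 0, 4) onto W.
proj_W(v) = (-46/21, -2/21, -5/7, -1/3)

Set up U = [u_1 | ... | u_2] ∈ R^(4×2). The projector onto W = col(U) is P = U (U^T U)^(-1) U^T.
Compute U^T U =
  [23, 8]
  [8, 11],
and U^T v = (1, 7).
Solve U^T U · c = U^T v for the coefficients: c = (-5/21, 17/21). The projection is proj_W(v) = U c.
Check: (v - proj_W(v)) · u_1 = 0  (should be 0).
Check: (v - proj_W(v)) · u_2 = 0  (should be 0).
Result: proj_W(v) = (-46/21, -2/21, -5/7, -1/3).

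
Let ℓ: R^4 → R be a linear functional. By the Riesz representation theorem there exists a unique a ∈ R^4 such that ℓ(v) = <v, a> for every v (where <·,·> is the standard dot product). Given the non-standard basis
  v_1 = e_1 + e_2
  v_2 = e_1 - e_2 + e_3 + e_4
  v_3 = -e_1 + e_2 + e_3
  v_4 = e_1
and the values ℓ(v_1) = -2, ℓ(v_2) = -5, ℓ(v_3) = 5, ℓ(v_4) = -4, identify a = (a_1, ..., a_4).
a = (-4, 2, -1, 2)

Write a = (a_1, ..., a_4) in the standard basis. For each basis vector v_i, ℓ(v_i) = <v_i, a> is a linear equation in the a_j's. Collect the n equations into a matrix system V a = ℓ, where row i of V is v_i (expressed in the standard basis). Since V is invertible (lower-triangular with 1s on the diagonal, up to permutation), solve by back-substitution:
  V =
[[1, 1, 0, 0],
 [1, -1, 1, 1],
 [-1, 1, 1, 0],
 [1, 0, 0, 0]]
  V a = (-2, -5, 5, -4)
Solving gives a = (-4, 2, -1, 2).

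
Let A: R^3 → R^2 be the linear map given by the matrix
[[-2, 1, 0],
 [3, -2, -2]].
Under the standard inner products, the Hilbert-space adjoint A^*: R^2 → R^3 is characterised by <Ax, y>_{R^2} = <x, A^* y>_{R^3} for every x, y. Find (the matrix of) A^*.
A^* = A^T =
[[-2, 3],
 [1, -2],
 [0, -2]]

For real matrices with standard dot products, the defining identity <Ax, y> = <x, A^* y> gives (Ax)^T y = x^T (A^*) y, i.e. x^T A^T y = x^T (A^*) y. Since this holds for all x, y, we must have A^* = A^T. Therefore
A^* =
[[-2, 3],
 [1, -2],
 [0, -2]].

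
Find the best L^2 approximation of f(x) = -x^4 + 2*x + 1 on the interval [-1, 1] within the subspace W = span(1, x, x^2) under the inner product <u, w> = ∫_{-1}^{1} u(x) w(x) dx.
g(x) = -6*x^2/7 + 2*x + 38/35

The best approximation g ∈ W is the orthogonal projection of f onto W. Writing g = a_0 + a_1 x + a_2 x^2, the coefficients solve the normal equations G · a = b where
  G_{ij} = <φ_i, φ_j> and b_i = <f, φ_i>, with φ_0 = 1, φ_1 = x, φ_2 = x^2.
G =
  [2, 0, 2/3]
  [0, 2/3, 0]
  [2/3, 0, 2/5],
b = (8/5, 4/3, 8/21).
Solving gives a_0 = 38/35, a_1 = 2, a_2 = -6/7, so
  g(x) = -6*x^2/7 + 2*x + 38/35.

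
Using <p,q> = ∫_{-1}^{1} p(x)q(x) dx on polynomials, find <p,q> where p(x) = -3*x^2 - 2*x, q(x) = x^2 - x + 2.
<p,q> = -58/15

Expand the product: p(x)·q(x) = -3*x^4 + x^3 - 4*x^2 - 4*x.
∫_{-1}^{1} of each monomial x^k gives [2/(k+1) if k even, 0 if k odd]. Integrating term-by-term (or equivalently evaluating the antiderivative F(x) = -3*x^5/5 + x^4/4 - 4*x^3/3 - 2*x^2 at the endpoints):
  F(1) − F(−1) = -221/60 − (11/60) = -58/15.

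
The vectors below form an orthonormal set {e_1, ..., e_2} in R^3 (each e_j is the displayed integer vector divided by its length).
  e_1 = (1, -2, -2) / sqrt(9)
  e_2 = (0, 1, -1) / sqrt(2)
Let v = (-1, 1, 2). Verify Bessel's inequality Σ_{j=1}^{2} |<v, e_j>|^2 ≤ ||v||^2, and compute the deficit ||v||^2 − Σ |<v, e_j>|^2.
Σ |<v, e_j>|^2 = 107/18; ||v||^2 = 6; deficit = 1/18

Write each e_j = u_j / sqrt(<u_j, u_j>) where u_j is the displayed integer vector. Then <v, e_j> = <v, u_j> / sqrt(<u_j, u_j>), so |<v, e_j>|^2 = <v, u_j>^2 / <u_j, u_j>.
Coefficients: <v, e_1> = -7/sqrt(9), <v, e_2> = -1/sqrt(2).
Square and sum: Σ |<v, e_j>|^2 = 107/18.
Compute ||v||^2 = v·v = 6.
Deficit = 6 − 107/18 = 1/18 ≥ 0, confirming Bessel's inequality. (The deficit equals ||v − Σ <v,e_j> e_j||^2, the squared distance from v to span{e_j}.)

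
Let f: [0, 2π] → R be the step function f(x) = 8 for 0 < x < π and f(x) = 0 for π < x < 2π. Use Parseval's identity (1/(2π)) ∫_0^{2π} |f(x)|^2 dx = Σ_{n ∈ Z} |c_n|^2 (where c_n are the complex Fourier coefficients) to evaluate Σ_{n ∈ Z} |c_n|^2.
Σ |c_n|^2 = 32

Parseval equates the L^2 energy of f (normalised by 1/(2π)) with the ℓ^2 sum of its Fourier coefficients: (1/(2π)) ∫_0^{2π} |f|^2 = Σ |c_n|^2.
Compute the left side: (1/(2π)) [∫_0^π 8^2 dx + ∫_π^{2π} 0^2 dx] = (1/(2π)) · (64π + 0π) = (64 + 0)/2 = 32.
So Σ_{n ∈ Z} |c_n|^2 = 32.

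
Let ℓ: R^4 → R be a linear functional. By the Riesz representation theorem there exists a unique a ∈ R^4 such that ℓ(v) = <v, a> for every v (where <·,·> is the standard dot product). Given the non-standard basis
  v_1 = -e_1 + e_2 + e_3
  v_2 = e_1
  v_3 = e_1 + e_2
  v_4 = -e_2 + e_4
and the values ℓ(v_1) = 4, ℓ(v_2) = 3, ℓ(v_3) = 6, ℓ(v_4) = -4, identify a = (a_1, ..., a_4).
a = (3, 3, 4, -1)

Write a = (a_1, ..., a_4) in the standard basis. For each basis vector v_i, ℓ(v_i) = <v_i, a> is a linear equation in the a_j's. Collect the n equations into a matrix system V a = ℓ, where row i of V is v_i (expressed in the standard basis). Since V is invertible (lower-triangular with 1s on the diagonal, up to permutation), solve by back-substitution:
  V =
[[-1, 1, 1, 0],
 [1, 0, 0, 0],
 [1, 1, 0, 0],
 [0, -1, 0, 1]]
  V a = (4, 3, 6, -4)
Solving gives a = (3, 3, 4, -1).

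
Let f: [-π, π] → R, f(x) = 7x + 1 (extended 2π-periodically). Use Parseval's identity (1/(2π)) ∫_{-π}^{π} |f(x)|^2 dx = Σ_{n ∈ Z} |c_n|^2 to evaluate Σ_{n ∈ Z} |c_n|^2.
Σ |c_n|^2 = 49π^2/3 + 1

Expand and integrate term by term over [-π, π]:
  ∫ (7x)^2 dx = 49·(2π^3/3); ∫ 2·7·(1)·x dx = 0 (odd integrand); ∫ 1^2 dx = 1·2π.
So (1/(2π)) ∫_{-π}^{π} (7x + 1)^2 dx = 49π^2/3 + 1 = 49π^2/3 + 1.
Parseval ⇒ Σ |c_n|^2 = 49π^2/3 + 1.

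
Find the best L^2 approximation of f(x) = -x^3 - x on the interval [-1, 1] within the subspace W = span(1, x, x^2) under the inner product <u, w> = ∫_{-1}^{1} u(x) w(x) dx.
g(x) = -8*x/5

The best approximation g ∈ W is the orthogonal projection of f onto W. Writing g = a_0 + a_1 x + a_2 x^2, the coefficients solve the normal equations G · a = b where
  G_{ij} = <φ_i, φ_j> and b_i = <f, φ_i>, with φ_0 = 1, φ_1 = x, φ_2 = x^2.
G =
  [2, 0, 2/3]
  [0, 2/3, 0]
  [2/3, 0, 2/5],
b = (0, -16/15, 0).
Solving gives a_0 = 0, a_1 = -8/5, a_2 = 0, so
  g(x) = -8*x/5.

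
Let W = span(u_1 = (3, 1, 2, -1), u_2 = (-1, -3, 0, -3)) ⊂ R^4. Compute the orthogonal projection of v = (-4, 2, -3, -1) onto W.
proj_W(v) = (-68/23, -16/23, -47/23, 31/23)

Set up U = [u_1 | ... | u_2] ∈ R^(4×2). The projector onto W = col(U) is P = U (U^T U)^(-1) U^T.
Compute U^T U =
  [15, -3]
  [-3, 19],
and U^T v = (-15, 1).
Solve U^T U · c = U^T v for the coefficients: c = (-47/46, -5/46). The projection is proj_W(v) = U c.
Check: (v - proj_W(v)) · u_1 = 0  (should be 0).
Check: (v - proj_W(v)) · u_2 = 0  (should be 0).
Result: proj_W(v) = (-68/23, -16/23, -47/23, 31/23).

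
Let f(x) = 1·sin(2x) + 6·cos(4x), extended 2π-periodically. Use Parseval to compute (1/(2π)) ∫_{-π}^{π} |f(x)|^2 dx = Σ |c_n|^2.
Σ |c_n|^2 = 37/2

Expand |f|^2 and use orthogonality of {sin(nx), cos(mx)} on [-π, π]:
  ∫_{-π}^{π} sin(nx)^2 dx = π, ∫ cos(mx)^2 dx = π, and cross terms integrate to 0.
So ∫_{-π}^{π} f(x)^2 dx = 1^2 · π + 6^2 · π = (1 + 36)π.
Divide by 2π: (1 + 36)/2 = 37/2.
By Parseval, this equals Σ |c_n|^2.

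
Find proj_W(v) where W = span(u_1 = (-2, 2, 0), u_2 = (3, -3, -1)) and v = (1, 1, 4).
proj_W(v) = (0, 0, 4)

Set up U = [u_1 | ... | u_2] ∈ R^(3×2). The projector onto W = col(U) is P = U (U^T U)^(-1) U^T.
Compute U^T U =
  [8, -12]
  [-12, 19],
and U^T v = (0, -4).
Solve U^T U · c = U^T v for the coefficients: c = (-6, -4). The projection is proj_W(v) = U c.
Check: (v - proj_W(v)) · u_1 = 0  (should be 0).
Check: (v - proj_W(v)) · u_2 = 0  (should be 0).
Result: proj_W(v) = (0, 0, 4).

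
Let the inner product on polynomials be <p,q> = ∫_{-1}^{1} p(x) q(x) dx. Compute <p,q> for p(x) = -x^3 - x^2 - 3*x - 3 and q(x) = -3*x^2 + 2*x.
<p,q> = 12/5

Expand the product: p(x)·q(x) = 3*x^5 + x^4 + 7*x^3 + 3*x^2 - 6*x.
∫_{-1}^{1} of each monomial x^k gives [2/(k+1) if k even, 0 if k odd]. Integrating term-by-term (or equivalently evaluating the antiderivative F(x) = x^6/2 + x^5/5 + 7*x^4/4 + x^3 - 3*x^2 at the endpoints):
  F(1) − F(−1) = 9/20 − (-39/20) = 12/5.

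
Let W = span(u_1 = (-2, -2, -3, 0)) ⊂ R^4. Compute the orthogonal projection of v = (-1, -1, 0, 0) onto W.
proj_W(v) = (-8/17, -8/17, -12/17, 0)

Set up U = [u_1 | ... | u_1] ∈ R^(4×1). The projector onto W = col(U) is P = U (U^T U)^(-1) U^T.
Compute U^T U =
  [17],
and U^T v = (4).
Solve U^T U · c = U^T v for the coefficients: c = (4/17). The projection is proj_W(v) = U c.
Check: (v - proj_W(v)) · u_1 = 0  (should be 0).
Result: proj_W(v) = (-8/17, -8/17, -12/17, 0).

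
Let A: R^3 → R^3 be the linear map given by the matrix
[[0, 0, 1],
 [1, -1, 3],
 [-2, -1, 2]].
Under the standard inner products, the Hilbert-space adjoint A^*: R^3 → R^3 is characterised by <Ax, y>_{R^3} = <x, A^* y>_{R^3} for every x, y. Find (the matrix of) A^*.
A^* = A^T =
[[0, 1, -2],
 [0, -1, -1],
 [1, 3, 2]]

For real matrices with standard dot products, the defining identity <Ax, y> = <x, A^* y> gives (Ax)^T y = x^T (A^*) y, i.e. x^T A^T y = x^T (A^*) y. Since this holds for all x, y, we must have A^* = A^T. Therefore
A^* =
[[0, 1, -2],
 [0, -1, -1],
 [1, 3, 2]].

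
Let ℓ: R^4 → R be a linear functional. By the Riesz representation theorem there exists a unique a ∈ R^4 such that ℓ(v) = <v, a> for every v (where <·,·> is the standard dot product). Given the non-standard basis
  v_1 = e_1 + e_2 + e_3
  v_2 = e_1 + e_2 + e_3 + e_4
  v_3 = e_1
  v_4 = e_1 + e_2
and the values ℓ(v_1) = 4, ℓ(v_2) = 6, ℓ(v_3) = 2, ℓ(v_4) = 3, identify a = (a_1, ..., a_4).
a = (2, 1, 1, 2)

Write a = (a_1, ..., a_4) in the standard basis. For each basis vector v_i, ℓ(v_i) = <v_i, a> is a linear equation in the a_j's. Collect the n equations into a matrix system V a = ℓ, where row i of V is v_i (expressed in the standard basis). Since V is invertible (lower-triangular with 1s on the diagonal, up to permutation), solve by back-substitution:
  V =
[[1, 1, 1, 0],
 [1, 1, 1, 1],
 [1, 0, 0, 0],
 [1, 1, 0, 0]]
  V a = (4, 6, 2, 3)
Solving gives a = (2, 1, 1, 2).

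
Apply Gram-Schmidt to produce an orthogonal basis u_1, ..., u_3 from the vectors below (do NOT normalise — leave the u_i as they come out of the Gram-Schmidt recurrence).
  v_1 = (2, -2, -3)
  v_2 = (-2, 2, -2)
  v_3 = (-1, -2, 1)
Orthogonal basis:
  u_1 = (2, -2, -3)
  u_2 = (-30/17, 30/17, -40/17)
  u_3 = (-3/2, -3/2, 0)

Apply the Gram-Schmidt recurrence
  u_1 = v_1
  u_i = v_i − Σ_{j<i} ((v_i · u_j) / (u_j · u_j)) · u_j.

Step by step this gives:
  u_1 = (2, -2, -3)
  u_2 = (-30/17, 30/17, -40/17)
  u_3 = (-3/2, -3/2, 0)

Orthogonality check:
  u_2 · u_1 = 0 (should be 0)
  u_3 · u_1 = 0 (should be 0)
  u_3 · u_2 = 0 (should be 0)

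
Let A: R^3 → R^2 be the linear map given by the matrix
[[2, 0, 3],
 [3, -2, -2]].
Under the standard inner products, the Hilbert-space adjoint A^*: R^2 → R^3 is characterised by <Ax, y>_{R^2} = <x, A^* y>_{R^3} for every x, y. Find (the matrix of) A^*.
A^* = A^T =
[[2, 3],
 [0, -2],
 [3, -2]]

For real matrices with standard dot products, the defining identity <Ax, y> = <x, A^* y> gives (Ax)^T y = x^T (A^*) y, i.e. x^T A^T y = x^T (A^*) y. Since this holds for all x, y, we must have A^* = A^T. Therefore
A^* =
[[2, 3],
 [0, -2],
 [3, -2]].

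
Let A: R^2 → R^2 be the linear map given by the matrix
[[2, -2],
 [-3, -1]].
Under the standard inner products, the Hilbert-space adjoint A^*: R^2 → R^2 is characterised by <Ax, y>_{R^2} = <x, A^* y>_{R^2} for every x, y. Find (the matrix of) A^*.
A^* = A^T =
[[2, -3],
 [-2, -1]]

For real matrices with standard dot products, the defining identity <Ax, y> = <x, A^* y> gives (Ax)^T y = x^T (A^*) y, i.e. x^T A^T y = x^T (A^*) y. Since this holds for all x, y, we must have A^* = A^T. Therefore
A^* =
[[2, -3],
 [-2, -1]].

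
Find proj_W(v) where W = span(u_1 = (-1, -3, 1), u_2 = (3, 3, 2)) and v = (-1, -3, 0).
proj_W(v) = (-98/71, -198/71, 18/71)

Set up U = [u_1 | ... | u_2] ∈ R^(3×2). The projector onto W = col(U) is P = U (U^T U)^(-1) U^T.
Compute U^T U =
  [11, -10]
  [-10, 22],
and U^T v = (10, -12).
Solve U^T U · c = U^T v for the coefficients: c = (50/71, -16/71). The projection is proj_W(v) = U c.
Check: (v - proj_W(v)) · u_1 = 0  (should be 0).
Check: (v - proj_W(v)) · u_2 = 0  (should be 0).
Result: proj_W(v) = (-98/71, -198/71, 18/71).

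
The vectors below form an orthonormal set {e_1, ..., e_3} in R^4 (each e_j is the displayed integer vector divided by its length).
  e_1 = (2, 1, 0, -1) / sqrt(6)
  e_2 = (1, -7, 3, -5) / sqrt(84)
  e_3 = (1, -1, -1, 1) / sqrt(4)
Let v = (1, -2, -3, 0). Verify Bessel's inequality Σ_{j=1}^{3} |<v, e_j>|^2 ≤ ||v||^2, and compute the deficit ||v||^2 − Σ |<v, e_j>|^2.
Σ |<v, e_j>|^2 = 66/7; ||v||^2 = 14; deficit = 32/7

Write each e_j = u_j / sqrt(<u_j, u_j>) where u_j is the displayed integer vector. Then <v, e_j> = <v, u_j> / sqrt(<u_j, u_j>), so |<v, e_j>|^2 = <v, u_j>^2 / <u_j, u_j>.
Coefficients: <v, e_1> = 0/sqrt(6), <v, e_2> = 6/sqrt(84), <v, e_3> = 6/sqrt(4).
Square and sum: Σ |<v, e_j>|^2 = 66/7.
Compute ||v||^2 = v·v = 14.
Deficit = 14 − 66/7 = 32/7 ≥ 0, confirming Bessel's inequality. (The deficit equals ||v − Σ <v,e_j> e_j||^2, the squared distance from v to span{e_j}.)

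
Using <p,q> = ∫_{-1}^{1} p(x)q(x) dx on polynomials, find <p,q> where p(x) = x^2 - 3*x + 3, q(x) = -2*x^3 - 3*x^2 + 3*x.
<p,q> = -54/5

Expand the product: p(x)·q(x) = -2*x^5 + 3*x^4 + 6*x^3 - 18*x^2 + 9*x.
∫_{-1}^{1} of each monomial x^k gives [2/(k+1) if k even, 0 if k odd]. Integrating term-by-term (or equivalently evaluating the antiderivative F(x) = -x^6/3 + 3*x^5/5 + 3*x^4/2 - 6*x^3 + 9*x^2/2 at the endpoints):
  F(1) − F(−1) = 4/15 − (166/15) = -54/5.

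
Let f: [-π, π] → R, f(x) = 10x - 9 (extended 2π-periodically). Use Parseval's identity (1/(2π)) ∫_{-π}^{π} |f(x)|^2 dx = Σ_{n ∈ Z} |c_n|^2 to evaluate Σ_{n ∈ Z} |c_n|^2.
Σ |c_n|^2 = 100π^2/3 + 81

Expand and integrate term by term over [-π, π]:
  ∫ (10x)^2 dx = 100·(2π^3/3); ∫ 2·10·(-9)·x dx = 0 (odd integrand); ∫ (-9)^2 dx = 81·2π.
So (1/(2π)) ∫_{-π}^{π} (10x - 9)^2 dx = 100π^2/3 + 81 = 100π^2/3 + 81.
Parseval ⇒ Σ |c_n|^2 = 100π^2/3 + 81.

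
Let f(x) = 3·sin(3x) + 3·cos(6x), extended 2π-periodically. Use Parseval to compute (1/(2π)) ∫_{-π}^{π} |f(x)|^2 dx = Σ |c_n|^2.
Σ |c_n|^2 = 9

Expand |f|^2 and use orthogonality of {sin(nx), cos(mx)} on [-π, π]:
  ∫_{-π}^{π} sin(nx)^2 dx = π, ∫ cos(mx)^2 dx = π, and cross terms integrate to 0.
So ∫_{-π}^{π} f(x)^2 dx = 3^2 · π + 3^2 · π = (9 + 9)π.
Divide by 2π: (9 + 9)/2 = 9.
By Parseval, this equals Σ |c_n|^2.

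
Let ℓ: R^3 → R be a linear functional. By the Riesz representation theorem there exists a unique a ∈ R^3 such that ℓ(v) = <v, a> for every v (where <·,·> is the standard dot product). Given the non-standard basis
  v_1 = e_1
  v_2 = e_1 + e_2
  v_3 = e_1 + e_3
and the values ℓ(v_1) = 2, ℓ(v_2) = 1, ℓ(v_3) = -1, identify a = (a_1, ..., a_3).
a = (2, -1, -3)

Write a = (a_1, ..., a_3) in the standard basis. For each basis vector v_i, ℓ(v_i) = <v_i, a> is a linear equation in the a_j's. Collect the n equations into a matrix system V a = ℓ, where row i of V is v_i (expressed in the standard basis). Since V is invertible (lower-triangular with 1s on the diagonal, up to permutation), solve by back-substitution:
  V =
[[1, 0, 0],
 [1, 1, 0],
 [1, 0, 1]]
  V a = (2, 1, -1)
Solving gives a = (2, -1, -3).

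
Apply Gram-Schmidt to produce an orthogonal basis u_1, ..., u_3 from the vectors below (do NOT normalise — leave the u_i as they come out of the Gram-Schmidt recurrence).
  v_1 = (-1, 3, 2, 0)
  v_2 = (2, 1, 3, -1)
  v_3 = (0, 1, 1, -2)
Orthogonal basis:
  u_1 = (-1, 3, 2, 0)
  u_2 = (5/2, -1/2, 2, -1)
  u_3 = (-65/161, 13/161, -52/161, -39/23)

Apply the Gram-Schmidt recurrence
  u_1 = v_1
  u_i = v_i − Σ_{j<i} ((v_i · u_j) / (u_j · u_j)) · u_j.

Step by step this gives:
  u_1 = (-1, 3, 2, 0)
  u_2 = (5/2, -1/2, 2, -1)
  u_3 = (-65/161, 13/161, -52/161, -39/23)

Orthogonality check:
  u_2 · u_1 = 0 (should be 0)
  u_3 · u_1 = 0 (should be 0)
  u_3 · u_2 = 0 (should be 0)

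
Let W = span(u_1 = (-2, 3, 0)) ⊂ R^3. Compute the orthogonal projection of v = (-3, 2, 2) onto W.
proj_W(v) = (-24/13, 36/13, 0)

Set up U = [u_1 | ... | u_1] ∈ R^(3×1). The projector onto W = col(U) is P = U (U^T U)^(-1) U^T.
Compute U^T U =
  [13],
and U^T v = (12).
Solve U^T U · c = U^T v for the coefficients: c = (12/13). The projection is proj_W(v) = U c.
Check: (v - proj_W(v)) · u_1 = 0  (should be 0).
Result: proj_W(v) = (-24/13, 36/13, 0).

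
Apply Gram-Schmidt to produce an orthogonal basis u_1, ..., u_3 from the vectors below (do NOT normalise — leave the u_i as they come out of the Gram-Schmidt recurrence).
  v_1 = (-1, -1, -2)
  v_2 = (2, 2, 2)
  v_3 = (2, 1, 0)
Orthogonal basis:
  u_1 = (-1, -1, -2)
  u_2 = (2/3, 2/3, -2/3)
  u_3 = (1/2, -1/2, 0)

Apply the Gram-Schmidt recurrence
  u_1 = v_1
  u_i = v_i − Σ_{j<i} ((v_i · u_j) / (u_j · u_j)) · u_j.

Step by step this gives:
  u_1 = (-1, -1, -2)
  u_2 = (2/3, 2/3, -2/3)
  u_3 = (1/2, -1/2, 0)

Orthogonality check:
  u_2 · u_1 = 0 (should be 0)
  u_3 · u_1 = 0 (should be 0)
  u_3 · u_2 = 0 (should be 0)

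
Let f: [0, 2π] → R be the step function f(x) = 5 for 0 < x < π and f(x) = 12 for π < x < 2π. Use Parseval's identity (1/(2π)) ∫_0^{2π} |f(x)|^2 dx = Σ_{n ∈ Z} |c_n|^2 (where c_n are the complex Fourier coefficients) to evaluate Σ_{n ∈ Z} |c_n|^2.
Σ |c_n|^2 = 169/2

Parseval equates the L^2 energy of f (normalised by 1/(2π)) with the ℓ^2 sum of its Fourier coefficients: (1/(2π)) ∫_0^{2π} |f|^2 = Σ |c_n|^2.
Compute the left side: (1/(2π)) [∫_0^π 5^2 dx + ∫_π^{2π} 12^2 dx] = (1/(2π)) · (25π + 144π) = (25 + 144)/2 = 169/2.
So Σ_{n ∈ Z} |c_n|^2 = 169/2.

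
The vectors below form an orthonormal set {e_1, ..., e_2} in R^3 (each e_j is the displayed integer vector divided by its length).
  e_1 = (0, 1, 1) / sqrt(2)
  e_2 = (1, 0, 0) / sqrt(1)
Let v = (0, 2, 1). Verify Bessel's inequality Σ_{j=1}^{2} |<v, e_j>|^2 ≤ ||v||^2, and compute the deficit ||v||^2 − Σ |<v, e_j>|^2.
Σ |<v, e_j>|^2 = 9/2; ||v||^2 = 5; deficit = 1/2

Write each e_j = u_j / sqrt(<u_j, u_j>) where u_j is the displayed integer vector. Then <v, e_j> = <v, u_j> / sqrt(<u_j, u_j>), so |<v, e_j>|^2 = <v, u_j>^2 / <u_j, u_j>.
Coefficients: <v, e_1> = 3/sqrt(2), <v, e_2> = 0/sqrt(1).
Square and sum: Σ |<v, e_j>|^2 = 9/2.
Compute ||v||^2 = v·v = 5.
Deficit = 5 − 9/2 = 1/2 ≥ 0, confirming Bessel's inequality. (The deficit equals ||v − Σ <v,e_j> e_j||^2, the squared distance from v to span{e_j}.)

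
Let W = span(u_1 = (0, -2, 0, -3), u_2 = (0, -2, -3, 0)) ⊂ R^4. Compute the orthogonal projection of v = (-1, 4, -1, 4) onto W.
proj_W(v) = (0, 50/17, -5/17, 80/17)

Set up U = [u_1 | ... | u_2] ∈ R^(4×2). The projector onto W = col(U) is P = U (U^T U)^(-1) U^T.
Compute U^T U =
  [13, 4]
  [4, 13],
and U^T v = (-20, -5).
Solve U^T U · c = U^T v for the coefficients: c = (-80/51, 5/51). The projection is proj_W(v) = U c.
Check: (v - proj_W(v)) · u_1 = 0  (should be 0).
Check: (v - proj_W(v)) · u_2 = 0  (should be 0).
Result: proj_W(v) = (0, 50/17, -5/17, 80/17).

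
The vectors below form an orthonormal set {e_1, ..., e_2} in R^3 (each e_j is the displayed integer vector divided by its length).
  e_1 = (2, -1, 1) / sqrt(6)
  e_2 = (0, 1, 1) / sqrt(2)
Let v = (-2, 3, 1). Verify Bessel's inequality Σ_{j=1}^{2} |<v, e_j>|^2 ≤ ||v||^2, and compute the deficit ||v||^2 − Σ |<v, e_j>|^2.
Σ |<v, e_j>|^2 = 14; ||v||^2 = 14; deficit = 0

Write each e_j = u_j / sqrt(<u_j, u_j>) where u_j is the displayed integer vector. Then <v, e_j> = <v, u_j> / sqrt(<u_j, u_j>), so |<v, e_j>|^2 = <v, u_j>^2 / <u_j, u_j>.
Coefficients: <v, e_1> = -6/sqrt(6), <v, e_2> = 4/sqrt(2).
Square and sum: Σ |<v, e_j>|^2 = 14.
Compute ||v||^2 = v·v = 14.
Deficit = 14 − 14 = 0 ≥ 0, confirming Bessel's inequality. (The deficit equals ||v − Σ <v,e_j> e_j||^2, the squared distance from v to span{e_j}.)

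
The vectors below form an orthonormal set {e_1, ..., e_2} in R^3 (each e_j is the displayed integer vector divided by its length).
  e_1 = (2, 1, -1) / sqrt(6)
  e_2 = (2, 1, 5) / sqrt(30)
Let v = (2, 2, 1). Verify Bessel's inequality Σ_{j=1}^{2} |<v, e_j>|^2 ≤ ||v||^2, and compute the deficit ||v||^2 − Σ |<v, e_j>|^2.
Σ |<v, e_j>|^2 = 41/5; ||v||^2 = 9; deficit = 4/5

Write each e_j = u_j / sqrt(<u_j, u_j>) where u_j is the displayed integer vector. Then <v, e_j> = <v, u_j> / sqrt(<u_j, u_j>), so |<v, e_j>|^2 = <v, u_j>^2 / <u_j, u_j>.
Coefficients: <v, e_1> = 5/sqrt(6), <v, e_2> = 11/sqrt(30).
Square and sum: Σ |<v, e_j>|^2 = 41/5.
Compute ||v||^2 = v·v = 9.
Deficit = 9 − 41/5 = 4/5 ≥ 0, confirming Bessel's inequality. (The deficit equals ||v − Σ <v,e_j> e_j||^2, the squared distance from v to span{e_j}.)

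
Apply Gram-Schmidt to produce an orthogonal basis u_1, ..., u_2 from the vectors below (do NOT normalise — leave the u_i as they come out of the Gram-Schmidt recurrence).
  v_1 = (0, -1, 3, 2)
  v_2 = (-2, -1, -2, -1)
Orthogonal basis:
  u_1 = (0, -1, 3, 2)
  u_2 = (-2, -3/2, -1/2, 0)

Apply the Gram-Schmidt recurrence
  u_1 = v_1
  u_i = v_i − Σ_{j<i} ((v_i · u_j) / (u_j · u_j)) · u_j.

Step by step this gives:
  u_1 = (0, -1, 3, 2)
  u_2 = (-2, -3/2, -1/2, 0)

Orthogonality check:
  u_2 · u_1 = 0 (should be 0)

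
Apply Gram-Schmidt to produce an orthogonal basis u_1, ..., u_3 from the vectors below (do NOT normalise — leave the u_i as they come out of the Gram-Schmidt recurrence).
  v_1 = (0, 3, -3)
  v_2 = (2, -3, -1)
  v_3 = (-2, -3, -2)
Orthogonal basis:
  u_1 = (0, 3, -3)
  u_2 = (2, -2, -2)
  u_3 = (-3, -3/2, -3/2)

Apply the Gram-Schmidt recurrence
  u_1 = v_1
  u_i = v_i − Σ_{j<i} ((v_i · u_j) / (u_j · u_j)) · u_j.

Step by step this gives:
  u_1 = (0, 3, -3)
  u_2 = (2, -2, -2)
  u_3 = (-3, -3/2, -3/2)

Orthogonality check:
  u_2 · u_1 = 0 (should be 0)
  u_3 · u_1 = 0 (should be 0)
  u_3 · u_2 = 0 (should be 0)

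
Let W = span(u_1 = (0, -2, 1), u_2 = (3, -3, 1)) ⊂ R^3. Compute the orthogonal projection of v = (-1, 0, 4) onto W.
proj_W(v) = (-3/2, -3/2, 1)

Set up U = [u_1 | ... | u_2] ∈ R^(3×2). The projector onto W = col(U) is P = U (U^T U)^(-1) U^T.
Compute U^T U =
  [5, 7]
  [7, 19],
and U^T v = (4, 1).
Solve U^T U · c = U^T v for the coefficients: c = (3/2, -1/2). The projection is proj_W(v) = U c.
Check: (v - proj_W(v)) · u_1 = 0  (should be 0).
Check: (v - proj_W(v)) · u_2 = 0  (should be 0).
Result: proj_W(v) = (-3/2, -3/2, 1).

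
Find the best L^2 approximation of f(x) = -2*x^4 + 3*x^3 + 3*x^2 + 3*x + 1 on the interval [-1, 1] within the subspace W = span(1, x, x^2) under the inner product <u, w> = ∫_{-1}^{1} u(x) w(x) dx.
g(x) = 9*x^2/7 + 24*x/5 + 41/35

The best approximation g ∈ W is the orthogonal projection of f onto W. Writing g = a_0 + a_1 x + a_2 x^2, the coefficients solve the normal equations G · a = b where
  G_{ij} = <φ_i, φ_j> and b_i = <f, φ_i>, with φ_0 = 1, φ_1 = x, φ_2 = x^2.
G =
  [2, 0, 2/3]
  [0, 2/3, 0]
  [2/3, 0, 2/5],
b = (16/5, 16/5, 136/105).
Solving gives a_0 = 41/35, a_1 = 24/5, a_2 = 9/7, so
  g(x) = 9*x^2/7 + 24*x/5 + 41/35.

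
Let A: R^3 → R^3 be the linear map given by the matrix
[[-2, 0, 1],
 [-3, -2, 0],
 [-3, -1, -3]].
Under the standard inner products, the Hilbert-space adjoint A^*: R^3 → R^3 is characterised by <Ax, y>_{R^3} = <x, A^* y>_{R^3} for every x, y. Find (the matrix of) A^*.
A^* = A^T =
[[-2, -3, -3],
 [0, -2, -1],
 [1, 0, -3]]

For real matrices with standard dot products, the defining identity <Ax, y> = <x, A^* y> gives (Ax)^T y = x^T (A^*) y, i.e. x^T A^T y = x^T (A^*) y. Since this holds for all x, y, we must have A^* = A^T. Therefore
A^* =
[[-2, -3, -3],
 [0, -2, -1],
 [1, 0, -3]].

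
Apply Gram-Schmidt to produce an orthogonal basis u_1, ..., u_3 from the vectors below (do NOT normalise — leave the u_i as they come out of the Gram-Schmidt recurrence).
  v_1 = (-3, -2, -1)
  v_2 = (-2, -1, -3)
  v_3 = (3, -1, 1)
Orthogonal basis:
  u_1 = (-3, -2, -1)
  u_2 = (5/14, 4/7, -31/14)
  u_3 = (7/5, -49/25, -7/25)

Apply the Gram-Schmidt recurrence
  u_1 = v_1
  u_i = v_i − Σ_{j<i} ((v_i · u_j) / (u_j · u_j)) · u_j.

Step by step this gives:
  u_1 = (-3, -2, -1)
  u_2 = (5/14, 4/7, -31/14)
  u_3 = (7/5, -49/25, -7/25)

Orthogonality check:
  u_2 · u_1 = 0 (should be 0)
  u_3 · u_1 = 0 (should be 0)
  u_3 · u_2 = 0 (should be 0)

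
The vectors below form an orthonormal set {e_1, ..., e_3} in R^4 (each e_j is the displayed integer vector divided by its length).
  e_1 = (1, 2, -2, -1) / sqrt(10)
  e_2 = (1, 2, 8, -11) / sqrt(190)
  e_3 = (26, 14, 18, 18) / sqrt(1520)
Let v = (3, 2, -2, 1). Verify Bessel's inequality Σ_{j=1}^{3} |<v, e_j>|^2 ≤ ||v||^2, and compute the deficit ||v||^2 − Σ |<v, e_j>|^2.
Σ |<v, e_j>|^2 = 86/5; ||v||^2 = 18; deficit = 4/5

Write each e_j = u_j / sqrt(<u_j, u_j>) where u_j is the displayed integer vector. Then <v, e_j> = <v, u_j> / sqrt(<u_j, u_j>), so |<v, e_j>|^2 = <v, u_j>^2 / <u_j, u_j>.
Coefficients: <v, e_1> = 10/sqrt(10), <v, e_2> = -20/sqrt(190), <v, e_3> = 88/sqrt(1520).
Square and sum: Σ |<v, e_j>|^2 = 86/5.
Compute ||v||^2 = v·v = 18.
Deficit = 18 − 86/5 = 4/5 ≥ 0, confirming Bessel's inequality. (The deficit equals ||v − Σ <v,e_j> e_j||^2, the squared distance from v to span{e_j}.)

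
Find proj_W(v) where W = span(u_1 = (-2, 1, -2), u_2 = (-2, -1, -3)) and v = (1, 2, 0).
proj_W(v) = (0, 8/5, 4/5)

Set up U = [u_1 | ... | u_2] ∈ R^(3×2). The projector onto W = col(U) is P = U (U^T U)^(-1) U^T.
Compute U^T U =
  [9, 9]
  [9, 14],
and U^T v = (0, -4).
Solve U^T U · c = U^T v for the coefficients: c = (4/5, -4/5). The projection is proj_W(v) = U c.
Check: (v - proj_W(v)) · u_1 = 0  (should be 0).
Check: (v - proj_W(v)) · u_2 = 0  (should be 0).
Result: proj_W(v) = (0, 8/5, 4/5).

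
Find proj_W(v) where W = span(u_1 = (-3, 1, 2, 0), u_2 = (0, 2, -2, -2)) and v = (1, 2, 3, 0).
proj_W(v) = (-42/41, 5/41, 37/41, 9/41)

Set up U = [u_1 | ... | u_2] ∈ R^(4×2). The projector onto W = col(U) is P = U (U^T U)^(-1) U^T.
Compute U^T U =
  [14, -2]
  [-2, 12],
and U^T v = (5, -2).
Solve U^T U · c = U^T v for the coefficients: c = (14/41, -9/82). The projection is proj_W(v) = U c.
Check: (v - proj_W(v)) · u_1 = 0  (should be 0).
Check: (v - proj_W(v)) · u_2 = 0  (should be 0).
Result: proj_W(v) = (-42/41, 5/41, 37/41, 9/41).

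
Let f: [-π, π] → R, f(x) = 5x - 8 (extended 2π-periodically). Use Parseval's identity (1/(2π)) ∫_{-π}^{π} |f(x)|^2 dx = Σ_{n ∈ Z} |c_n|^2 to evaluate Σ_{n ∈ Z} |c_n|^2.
Σ |c_n|^2 = 25π^2/3 + 64

Expand and integrate term by term over [-π, π]:
  ∫ (5x)^2 dx = 25·(2π^3/3); ∫ 2·5·(-8)·x dx = 0 (odd integrand); ∫ (-8)^2 dx = 64·2π.
So (1/(2π)) ∫_{-π}^{π} (5x - 8)^2 dx = 25π^2/3 + 64 = 25π^2/3 + 64.
Parseval ⇒ Σ |c_n|^2 = 25π^2/3 + 64.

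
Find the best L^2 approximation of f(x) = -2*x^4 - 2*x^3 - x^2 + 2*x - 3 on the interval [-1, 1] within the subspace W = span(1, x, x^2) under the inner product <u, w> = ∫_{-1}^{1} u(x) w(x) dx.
g(x) = -19*x^2/7 + 4*x/5 - 99/35

The best approximation g ∈ W is the orthogonal projection of f onto W. Writing g = a_0 + a_1 x + a_2 x^2, the coefficients solve the normal equations G · a = b where
  G_{ij} = <φ_i, φ_j> and b_i = <f, φ_i>, with φ_0 = 1, φ_1 = x, φ_2 = x^2.
G =
  [2, 0, 2/3]
  [0, 2/3, 0]
  [2/3, 0, 2/5],
b = (-112/15, 8/15, -104/35).
Solving gives a_0 = -99/35, a_1 = 4/5, a_2 = -19/7, so
  g(x) = -19*x^2/7 + 4*x/5 - 99/35.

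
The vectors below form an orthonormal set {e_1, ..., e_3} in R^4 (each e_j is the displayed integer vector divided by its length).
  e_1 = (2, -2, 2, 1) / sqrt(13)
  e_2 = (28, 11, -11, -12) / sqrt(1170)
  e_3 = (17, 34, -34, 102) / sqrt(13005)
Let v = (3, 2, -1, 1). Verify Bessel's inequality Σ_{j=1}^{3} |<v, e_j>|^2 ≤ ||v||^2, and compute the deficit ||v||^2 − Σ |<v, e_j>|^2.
Σ |<v, e_j>|^2 = 29/2; ||v||^2 = 15; deficit = 1/2

Write each e_j = u_j / sqrt(<u_j, u_j>) where u_j is the displayed integer vector. Then <v, e_j> = <v, u_j> / sqrt(<u_j, u_j>), so |<v, e_j>|^2 = <v, u_j>^2 / <u_j, u_j>.
Coefficients: <v, e_1> = 1/sqrt(13), <v, e_2> = 105/sqrt(1170), <v, e_3> = 255/sqrt(13005).
Square and sum: Σ |<v, e_j>|^2 = 29/2.
Compute ||v||^2 = v·v = 15.
Deficit = 15 − 29/2 = 1/2 ≥ 0, confirming Bessel's inequality. (The deficit equals ||v − Σ <v,e_j> e_j||^2, the squared distance from v to span{e_j}.)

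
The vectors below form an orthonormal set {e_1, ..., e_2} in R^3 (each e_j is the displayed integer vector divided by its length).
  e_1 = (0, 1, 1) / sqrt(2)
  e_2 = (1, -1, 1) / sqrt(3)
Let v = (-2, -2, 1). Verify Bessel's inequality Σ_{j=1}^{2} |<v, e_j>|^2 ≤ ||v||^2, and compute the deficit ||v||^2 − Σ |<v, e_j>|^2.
Σ |<v, e_j>|^2 = 5/6; ||v||^2 = 9; deficit = 49/6

Write each e_j = u_j / sqrt(<u_j, u_j>) where u_j is the displayed integer vector. Then <v, e_j> = <v, u_j> / sqrt(<u_j, u_j>), so |<v, e_j>|^2 = <v, u_j>^2 / <u_j, u_j>.
Coefficients: <v, e_1> = -1/sqrt(2), <v, e_2> = 1/sqrt(3).
Square and sum: Σ |<v, e_j>|^2 = 5/6.
Compute ||v||^2 = v·v = 9.
Deficit = 9 − 5/6 = 49/6 ≥ 0, confirming Bessel's inequality. (The deficit equals ||v − Σ <v,e_j> e_j||^2, the squared distance from v to span{e_j}.)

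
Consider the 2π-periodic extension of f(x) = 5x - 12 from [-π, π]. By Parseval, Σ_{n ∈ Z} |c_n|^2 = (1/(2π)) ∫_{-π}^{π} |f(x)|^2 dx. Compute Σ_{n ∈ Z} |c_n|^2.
Σ |c_n|^2 = 25π^2/3 + 144

Expand and integrate term by term over [-π, π]:
  ∫ (5x)^2 dx = 25·(2π^3/3); ∫ 2·5·(-12)·x dx = 0 (odd integrand); ∫ (-12)^2 dx = 144·2π.
So (1/(2π)) ∫_{-π}^{π} (5x - 12)^2 dx = 25π^2/3 + 144 = 25π^2/3 + 144.
Parseval ⇒ Σ |c_n|^2 = 25π^2/3 + 144.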